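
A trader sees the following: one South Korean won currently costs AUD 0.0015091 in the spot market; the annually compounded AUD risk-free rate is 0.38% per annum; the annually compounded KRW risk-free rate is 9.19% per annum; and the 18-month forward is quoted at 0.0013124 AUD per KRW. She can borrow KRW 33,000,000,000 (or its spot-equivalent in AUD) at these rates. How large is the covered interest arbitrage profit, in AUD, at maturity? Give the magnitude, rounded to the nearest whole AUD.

T = 18/12 years.
Route A — deposit KRW, sell forward: 33,000,000,000 × 1.1409701931 × 0.0013124 = AUD 49,414,506.29.
Route B — convert at spot, deposit AUD: 33,000,000,000 × 0.0015091 × 1.0057054116 = AUD 50,084,431.21.
The quoted forward undervalues KRW, so borrow KRW, convert to AUD at spot, deposit the AUD at 0.38%, and buy KRW forward at 0.0013124 to cover the loan.
Arbitrage profit = |49,414,506.29 − 50,084,431.21| = AUD 669,925.

AUD 669,925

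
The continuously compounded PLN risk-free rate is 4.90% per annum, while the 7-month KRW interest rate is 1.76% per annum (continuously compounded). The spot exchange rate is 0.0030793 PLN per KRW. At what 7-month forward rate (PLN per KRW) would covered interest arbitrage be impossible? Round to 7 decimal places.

0.0031362

T = 7/12 years.
PLN growth factor: e^(0.0490×7/12) = 1.0289958.
Growth of 1 KRW over T: e^(0.0176×7/12) = 1.0103195.
Forward (PLN per KRW) = 0.0030793 × 1.0289958 / 1.0103195 = 0.003136223.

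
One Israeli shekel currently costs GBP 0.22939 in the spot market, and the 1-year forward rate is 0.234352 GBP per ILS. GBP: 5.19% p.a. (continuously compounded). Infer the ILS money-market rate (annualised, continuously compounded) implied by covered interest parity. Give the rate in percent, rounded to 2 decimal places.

3.05%

T = 1 year.
By CIP, F/S equals the GBP-to-ILS growth ratio: 0.234352/0.22939 = 1.0216313.
The GBP side grows by e^(0.0519×1) = 1.0532704.
Hence g_ILS = 1.0309692.
Take logs: ln 1.0309692 / 1 = 0.030499, so 3.05%.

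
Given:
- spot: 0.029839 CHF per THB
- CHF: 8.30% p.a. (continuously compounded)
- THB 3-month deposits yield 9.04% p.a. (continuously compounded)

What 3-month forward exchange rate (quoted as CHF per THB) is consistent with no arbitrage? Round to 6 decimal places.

0.029784

T = 3/12 years.
Growth of 1 CHF over T: e^(0.0830×3/12) = 1.0209668.
THB accumulates by e^(0.0904×3/12) = 1.0228573.
CIP: F = S · (grow CHF)/(grow THB) = 0.029839 × 1.0209668/1.0228573 = 0.02978385 CHF per THB.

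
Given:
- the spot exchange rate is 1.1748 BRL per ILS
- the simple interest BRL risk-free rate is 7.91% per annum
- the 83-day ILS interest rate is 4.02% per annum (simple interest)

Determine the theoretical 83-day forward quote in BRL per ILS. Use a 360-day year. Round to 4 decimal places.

T = 83/360 years.
BRL accumulates by 1 + 0.0791×83/360 = 1.0182369.
Growth of 1 ILS over T: 1 + 0.0402×83/360 = 1.0092683.
CIP: F = S · (grow BRL)/(grow ILS) = 1.1748 × 1.0182369/1.0092683 = 1.185240 BRL per ILS.

1.1852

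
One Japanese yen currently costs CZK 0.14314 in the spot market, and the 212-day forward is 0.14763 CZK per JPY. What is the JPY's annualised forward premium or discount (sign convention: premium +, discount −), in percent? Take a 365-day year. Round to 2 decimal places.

T = 212/365 years.
(F − S)/S = (0.14763 − 0.14314)/0.14314 = 0.0313679.
Per annum: 0.0313679 / (212/365) = 0.054006 = 5.40%.

+5.40%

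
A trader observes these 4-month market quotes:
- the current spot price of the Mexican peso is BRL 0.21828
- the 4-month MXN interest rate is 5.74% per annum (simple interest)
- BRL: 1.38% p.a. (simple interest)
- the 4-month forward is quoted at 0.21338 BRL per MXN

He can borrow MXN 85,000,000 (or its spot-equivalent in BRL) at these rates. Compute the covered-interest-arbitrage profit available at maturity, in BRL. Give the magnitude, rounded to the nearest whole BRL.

T = 4/12 years.
Invest the MXN and cover forward: 85,000,000 × 1.0191333333 × 0.21338 = BRL 18,484,327.01.
Convert at spot and invest in BRL: 85,000,000 × 0.21828 × 1.004600 = BRL 18,639,147.48.
The quoted forward undervalues MXN, so borrow MXN, convert to BRL at spot, deposit the BRL at 1.38%, and buy MXN forward at 0.21338 to cover the loan.
The gap between the two covered legs is BRL 154,820.

BRL 154,820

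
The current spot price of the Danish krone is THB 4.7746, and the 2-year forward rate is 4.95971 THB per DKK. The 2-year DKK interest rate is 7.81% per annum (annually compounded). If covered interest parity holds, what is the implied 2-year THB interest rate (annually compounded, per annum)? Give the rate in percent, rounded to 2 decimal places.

T = 2 years.
F/S = 4.95971/4.7746 = 1.0387697 = (growth of THB) / (growth of DKK).
DKK growth factor: (1 + 0.0781)^2 = 1.1622996.
So the THB growth factor = 1.2073616.
Annualise: 1.2073616^(1/2) − 1 = 0.098800 = 9.88%.

9.88%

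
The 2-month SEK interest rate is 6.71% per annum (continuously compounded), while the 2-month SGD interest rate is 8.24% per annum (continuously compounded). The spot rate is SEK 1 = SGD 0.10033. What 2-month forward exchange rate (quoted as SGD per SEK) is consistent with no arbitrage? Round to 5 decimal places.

T = 2/12 years.
SGD accumulates by e^(0.0824×2/12) = 1.0138281.
SEK growth factor: e^(0.0671×2/12) = 1.0112461.
Forward (SGD per SEK) = 0.10033 × 1.0138281 / 1.0112461 = 0.1005862.

0.10059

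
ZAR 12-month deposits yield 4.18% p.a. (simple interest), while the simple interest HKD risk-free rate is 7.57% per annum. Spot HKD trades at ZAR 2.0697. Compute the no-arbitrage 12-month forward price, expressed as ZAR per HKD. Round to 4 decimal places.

2.0045

T = 1 year.
Growth of 1 ZAR over T: 1 + 0.0418×1 = 1.041800.
Growth of 1 HKD over T: 1 + 0.0757×1 = 1.075700.
Forward (ZAR per HKD) = 2.0697 × 1.041800 / 1.075700 = 2.004475.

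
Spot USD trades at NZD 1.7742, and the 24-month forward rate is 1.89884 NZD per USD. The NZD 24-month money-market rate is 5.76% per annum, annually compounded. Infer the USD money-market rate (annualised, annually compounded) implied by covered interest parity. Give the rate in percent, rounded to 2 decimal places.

T = 2 years.
F/S = 1.89884/1.7742 = 1.0702514 = (growth of NZD) / (growth of USD).
The NZD side grows by (1 + 0.0576)^2 = 1.1185178.
Hence g_USD = 1.0450982.
Annualise: 1.0450982^(1/2) − 1 = 0.022300 = 2.23%.

2.23%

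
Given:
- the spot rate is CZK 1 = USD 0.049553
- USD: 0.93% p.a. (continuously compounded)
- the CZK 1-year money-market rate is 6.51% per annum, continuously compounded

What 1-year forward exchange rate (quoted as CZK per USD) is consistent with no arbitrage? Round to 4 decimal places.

21.3385

T = 1 year.
Growth of 1 USD over T: e^(0.0093×1) = 1.00934338.
CZK accumulates by e^(0.0651×1) = 1.06726575.
Forward (USD per CZK) = 0.049553 × 1.00934338 / 1.06726575 = 0.046863672.
Quoted the other way: 1/0.046863672 = 21.3385 CZK per USD.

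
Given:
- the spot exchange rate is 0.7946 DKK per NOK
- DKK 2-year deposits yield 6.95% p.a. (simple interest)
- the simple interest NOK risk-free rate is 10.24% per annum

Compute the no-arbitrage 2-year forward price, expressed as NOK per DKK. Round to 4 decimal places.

T = 2 years.
DKK accumulates by 1 + 0.0695×2 = 1.139000.
NOK accumulates by 1 + 0.1024×2 = 1.204800.
CIP: F = S · (grow DKK)/(grow NOK) = 0.7946 × 1.139000/1.204800 = 0.7512030 DKK per NOK.
Invert for NOK per DKK: 1 / 0.7512030 = 1.3312.

1.3312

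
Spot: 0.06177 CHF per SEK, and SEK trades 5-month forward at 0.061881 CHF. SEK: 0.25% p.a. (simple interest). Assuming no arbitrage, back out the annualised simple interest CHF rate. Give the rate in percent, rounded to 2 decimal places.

T = 5/12 years.
By CIP, F/S equals the CHF-to-SEK growth ratio: 0.061881/0.06177 = 1.0017970.
The SEK side grows by 1 + 0.0025×5/12 = 1.0010417.
So the CHF growth factor = 1.0028406.
(1.0028406 − 1)/T = 0.006817, i.e. 0.68%.

0.68%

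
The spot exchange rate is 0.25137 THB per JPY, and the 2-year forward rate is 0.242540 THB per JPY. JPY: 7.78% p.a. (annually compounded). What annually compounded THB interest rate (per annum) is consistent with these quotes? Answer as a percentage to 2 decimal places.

5.87%

T = 2 years.
CIP gives F = S · g_THB/g_JPY, so g_THB/g_JPY = 0.24254/0.25137 = 0.9648725.
The JPY side grows by (1 + 0.0778)^2 = 1.1616528.
Hence g_THB = 1.1208468.
r = 1.1208468^(1/2) − 1 = 0.058701 → 5.87%.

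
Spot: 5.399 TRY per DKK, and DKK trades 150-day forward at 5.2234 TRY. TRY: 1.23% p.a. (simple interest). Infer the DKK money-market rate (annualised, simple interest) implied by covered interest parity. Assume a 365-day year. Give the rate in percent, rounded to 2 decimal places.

T = 150/365 years.
CIP gives F = S · g_TRY/g_DKK, so g_TRY/g_DKK = 5.2234/5.399 = 0.9674755.
TRY growth factor: 1 + 0.0123×150/365 = 1.0050548.
Hence g_DKK = 1.0388426.
(1.0388426 − 1)/T = 0.094517, i.e. 9.45%.

9.45%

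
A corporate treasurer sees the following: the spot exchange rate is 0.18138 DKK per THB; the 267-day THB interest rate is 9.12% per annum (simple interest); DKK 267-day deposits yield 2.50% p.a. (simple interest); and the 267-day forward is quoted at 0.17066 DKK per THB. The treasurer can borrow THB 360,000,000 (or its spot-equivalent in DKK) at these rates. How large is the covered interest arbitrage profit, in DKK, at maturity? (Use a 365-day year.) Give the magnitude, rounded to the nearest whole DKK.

DKK 954,614

T = 267/365 years.
Invest the THB and cover forward: 360,000,000 × 1.0667134247 × 0.17066 = DKK 65,536,312.70.
Convert at spot and invest in DKK: 360,000,000 × 0.18138 × 1.0182876712 = DKK 66,490,926.41.
The quoted forward undervalues THB, so borrow THB, convert to DKK at spot, deposit the DKK at 2.50%, and buy THB forward at 0.17066 to cover the loan.
The gap between the two covered legs is DKK 954,614.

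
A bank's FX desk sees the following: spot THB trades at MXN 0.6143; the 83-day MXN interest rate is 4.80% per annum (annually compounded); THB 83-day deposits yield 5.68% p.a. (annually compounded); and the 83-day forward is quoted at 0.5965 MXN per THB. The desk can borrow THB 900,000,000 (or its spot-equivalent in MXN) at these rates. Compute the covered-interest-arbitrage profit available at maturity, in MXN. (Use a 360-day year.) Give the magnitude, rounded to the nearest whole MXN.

T = 83/360 years.
Invest the THB and cover forward: 900,000,000 × 1.01281861401 × 0.5965 = MXN 543,731,672.93.
Convert at spot and invest in MXN: 900,000,000 × 0.6143 × 1.01086790243 = MXN 558,878,537.22.
The quoted forward undervalues THB, so borrow THB, convert to MXN at spot, deposit the MXN at 4.80%, and buy THB forward at 0.5965 to cover the loan.
The gap between the two covered legs is MXN 15,146,864.

MXN 15,146,864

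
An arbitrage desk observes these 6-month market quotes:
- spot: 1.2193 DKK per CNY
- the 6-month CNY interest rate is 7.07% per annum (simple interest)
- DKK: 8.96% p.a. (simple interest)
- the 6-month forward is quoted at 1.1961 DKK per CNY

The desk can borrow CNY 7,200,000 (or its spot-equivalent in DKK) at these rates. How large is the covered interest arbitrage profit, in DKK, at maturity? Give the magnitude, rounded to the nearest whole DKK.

T = 6/12 years.
Invest the CNY and cover forward: 7,200,000 × 1.035350 × 1.1961 = DKK 8,916,351.37.
Convert at spot and invest in DKK: 7,200,000 × 1.2193 × 1.044800 = DKK 9,172,257.41.
The quoted forward undervalues CNY, so borrow CNY, convert to DKK at spot, deposit the DKK at 8.96%, and buy CNY forward at 1.1961 to cover the loan.
The gap between the two covered legs is DKK 255,906.

DKK 255,906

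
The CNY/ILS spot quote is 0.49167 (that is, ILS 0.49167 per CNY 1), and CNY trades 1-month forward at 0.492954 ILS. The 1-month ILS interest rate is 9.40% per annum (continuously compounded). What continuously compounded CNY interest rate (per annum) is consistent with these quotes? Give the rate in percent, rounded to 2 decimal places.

6.27%

T = 1/12 years.
By CIP, F/S equals the ILS-to-CNY growth ratio: 0.492954/0.49167 = 1.0026115.
The ILS side grows by e^(0.0940×1/12) = 1.0078641.
Hence g_CNY = 1.0052389.
Take logs: ln 1.0052389 / (1/12) = 0.062703, so 6.27%.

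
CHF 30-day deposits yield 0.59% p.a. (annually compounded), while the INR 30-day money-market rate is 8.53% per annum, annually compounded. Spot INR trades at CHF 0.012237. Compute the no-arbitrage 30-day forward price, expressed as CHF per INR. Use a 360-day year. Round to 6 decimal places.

T = 30/360 years.
Growth of 1 CHF over T: (1 + 0.0059)^(30/360) = 1.0004903.
Growth of 1 INR over T: (1 + 0.0853)^(30/360) = 1.0068447.
Forward (CHF per INR) = 0.012237 × 1.0004903 / 1.0068447 = 0.01215977.

0.012160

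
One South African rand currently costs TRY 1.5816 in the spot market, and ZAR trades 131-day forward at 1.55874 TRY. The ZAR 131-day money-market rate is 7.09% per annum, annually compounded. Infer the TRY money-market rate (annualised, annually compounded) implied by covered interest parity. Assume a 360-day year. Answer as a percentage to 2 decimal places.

2.89%

T = 131/360 years.
CIP gives F = S · g_TRY/g_ZAR, so g_TRY/g_ZAR = 1.55874/1.5816 = 0.9855463.
The ZAR side grows by (1 + 0.0709)^(131/360) = 1.0252394.
Hence g_TRY = 1.0104209.
r = 1.0104209^(360/131) − 1 = 0.028899 → 2.89%.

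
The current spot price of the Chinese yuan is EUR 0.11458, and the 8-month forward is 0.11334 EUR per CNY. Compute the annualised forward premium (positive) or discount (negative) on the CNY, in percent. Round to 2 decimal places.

-1.62%

T = 8/12 years.
CNY trades forward at -1.08221% vs spot over the period.
Annualise by dividing by T: -0.0108221 / (8/12) = -0.016233 → -1.62%.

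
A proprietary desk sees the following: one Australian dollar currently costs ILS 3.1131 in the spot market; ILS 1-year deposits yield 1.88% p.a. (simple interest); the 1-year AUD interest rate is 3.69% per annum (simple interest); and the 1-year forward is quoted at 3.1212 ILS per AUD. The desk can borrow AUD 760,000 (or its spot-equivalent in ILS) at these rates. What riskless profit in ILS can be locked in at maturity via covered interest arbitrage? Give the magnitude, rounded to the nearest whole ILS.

ILS 49,207

T = 1 year.
Keep in AUD, deliver into the forward: 760,000·1.036900·3.1212 = ILS 2,459,642.93.
Swap to ILS now, deposit: 760,000·3.1131·1.018800 = ILS 2,410,435.97.
The quoted forward overvalues AUD, so borrow ILS, buy AUD at spot, deposit the AUD at 3.69%, and sell the proceeds forward at 3.1212.
Profit = 2,459,642.93 − 2,410,435.97 = ILS 49,207.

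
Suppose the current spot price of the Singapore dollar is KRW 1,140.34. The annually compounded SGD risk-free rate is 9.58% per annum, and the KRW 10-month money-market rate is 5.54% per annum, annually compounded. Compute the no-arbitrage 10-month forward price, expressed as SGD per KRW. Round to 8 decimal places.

0.00090482

T = 10/12 years.
KRW accumulates by (1 + 0.0554)^(10/12) = 1.045958.
SGD accumulates by (1 + 0.0958)^(10/12) = 1.0792186.
Forward (KRW per SGD) = 1140.34 × 1.045958 / 1.0792186 = 1105.196.
Quoted the other way: 1/1105.196 = 0.00090482 SGD per KRW.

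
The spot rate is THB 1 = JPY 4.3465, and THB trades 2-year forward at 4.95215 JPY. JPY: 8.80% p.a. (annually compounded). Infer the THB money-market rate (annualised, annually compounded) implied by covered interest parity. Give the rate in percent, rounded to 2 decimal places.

T = 2 years.
F/S = 4.95215/4.3465 = 1.1393420 = (growth of JPY) / (growth of THB).
The JPY side grows by (1 + 0.0880)^2 = 1.183744.
So the THB growth factor = 1.0389716.
Annualise: 1.0389716^(1/2) − 1 = 0.019300 = 1.93%.

1.93%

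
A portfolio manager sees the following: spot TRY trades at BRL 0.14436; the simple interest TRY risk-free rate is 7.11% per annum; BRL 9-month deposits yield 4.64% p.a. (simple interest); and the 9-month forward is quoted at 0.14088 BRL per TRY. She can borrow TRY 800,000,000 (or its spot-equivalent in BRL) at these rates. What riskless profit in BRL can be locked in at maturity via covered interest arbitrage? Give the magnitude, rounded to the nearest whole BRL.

BRL 793,042

T = 9/12 years.
Route A — deposit TRY, sell forward: 800,000,000 × 1.053325 × 0.14088 = BRL 118,713,940.80.
Route B — convert at spot, deposit BRL: 800,000,000 × 0.14436 × 1.034800 = BRL 119,506,982.40.
The quoted forward undervalues TRY, so borrow TRY, convert to BRL at spot, deposit the BRL at 4.64%, and buy TRY forward at 0.14088 to cover the loan.
The gap between the two covered legs is BRL 793,042.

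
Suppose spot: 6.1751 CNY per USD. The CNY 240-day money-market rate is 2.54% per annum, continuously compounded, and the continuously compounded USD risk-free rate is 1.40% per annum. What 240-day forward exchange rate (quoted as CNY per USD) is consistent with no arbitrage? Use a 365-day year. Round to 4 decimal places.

6.2216

T = 240/365 years.
CNY growth factor: e^(0.0254×240/365) = 1.0168416.
USD accumulates by e^(0.0140×240/365) = 1.009248.
CIP: F = S · (grow CNY)/(grow USD) = 6.1751 × 1.0168416/1.009248 = 6.221562 CNY per USD.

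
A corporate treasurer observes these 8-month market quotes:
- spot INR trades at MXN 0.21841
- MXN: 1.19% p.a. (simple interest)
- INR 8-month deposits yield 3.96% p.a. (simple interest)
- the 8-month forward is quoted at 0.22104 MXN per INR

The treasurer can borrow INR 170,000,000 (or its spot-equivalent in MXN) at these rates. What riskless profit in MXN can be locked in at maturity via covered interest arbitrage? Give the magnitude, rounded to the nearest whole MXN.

T = 8/12 years.
Route A — deposit INR, sell forward: 170,000,000 × 1.026400 × 0.22104 = MXN 38,568,827.52.
Route B — convert at spot, deposit MXN: 170,000,000 × 0.21841 × 1.0079333333 = MXN 37,424,262.29.
The quoted forward overvalues INR, so borrow MXN, buy INR at spot, deposit the INR at 3.96%, and sell the proceeds forward at 0.22104.
Arbitrage profit = |38,568,827.52 − 37,424,262.29| = MXN 1,144,565.

MXN 1,144,565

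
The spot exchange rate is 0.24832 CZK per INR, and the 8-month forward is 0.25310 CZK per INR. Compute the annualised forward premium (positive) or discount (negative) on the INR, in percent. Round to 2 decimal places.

T = 8/12 years.
(F − S)/S = (0.25310 − 0.24832)/0.24832 = 0.0192494.
Annualise by dividing by T: 0.0192494 / (8/12) = 0.028874 → 2.89%.

+2.89%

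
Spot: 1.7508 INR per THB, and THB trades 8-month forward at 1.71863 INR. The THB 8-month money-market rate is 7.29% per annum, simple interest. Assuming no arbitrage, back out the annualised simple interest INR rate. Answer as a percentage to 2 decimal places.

4.40%

T = 8/12 years.
CIP gives F = S · g_INR/g_THB, so g_INR/g_THB = 1.71863/1.7508 = 0.9816255.
THB growth factor: 1 + 0.0729×8/12 = 1.048600.
So the INR growth factor = 1.0293325.
(1.0293325 − 1)/T = 0.043999, i.e. 4.40%.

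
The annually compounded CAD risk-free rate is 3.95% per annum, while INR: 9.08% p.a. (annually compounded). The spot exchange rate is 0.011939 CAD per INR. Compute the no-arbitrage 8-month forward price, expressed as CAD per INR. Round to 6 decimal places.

0.011562

T = 8/12 years.
CAD accumulates by (1 + 0.0395)^(8/12) = 1.0261629.
INR accumulates by (1 + 0.0908)^(8/12) = 1.0596524.
Forward (CAD per INR) = 0.011939 × 1.0261629 / 1.0596524 = 0.01156168.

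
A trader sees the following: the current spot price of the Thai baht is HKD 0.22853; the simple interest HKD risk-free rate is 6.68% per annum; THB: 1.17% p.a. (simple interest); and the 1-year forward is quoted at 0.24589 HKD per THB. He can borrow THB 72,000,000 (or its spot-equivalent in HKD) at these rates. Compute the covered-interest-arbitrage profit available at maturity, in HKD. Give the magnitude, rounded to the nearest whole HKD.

T = 1 year.
Route A — deposit THB, sell forward: 72,000,000 × 1.011700 × 0.24589 = HKD 17,911,217.74.
Route B — convert at spot, deposit HKD: 72,000,000 × 0.22853 × 1.066800 = HKD 17,553,297.89.
The quoted forward overvalues THB, so borrow HKD, buy THB at spot, deposit the THB at 1.17%, and sell the proceeds forward at 0.24589.
The gap between the two covered legs is HKD 357,920.

HKD 357,920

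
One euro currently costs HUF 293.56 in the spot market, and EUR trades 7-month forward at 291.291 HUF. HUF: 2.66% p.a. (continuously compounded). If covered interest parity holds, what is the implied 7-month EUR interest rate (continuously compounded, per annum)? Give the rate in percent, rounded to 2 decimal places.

T = 7/12 years.
F/S = 291.291/293.56 = 0.9922707 = (growth of HUF) / (growth of EUR).
HUF growth factor: e^(0.0266×7/12) = 1.0156377.
Hence g_EUR = 1.023549.
Take logs: ln 1.023549 / (7/12) = 0.039902, so 3.99%.

3.99%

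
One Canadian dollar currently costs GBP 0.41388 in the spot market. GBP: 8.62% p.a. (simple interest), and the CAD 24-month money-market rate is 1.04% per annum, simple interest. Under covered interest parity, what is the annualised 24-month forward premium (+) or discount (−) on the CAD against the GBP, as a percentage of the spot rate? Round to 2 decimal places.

+7.43%

T = 2 years.
CIP forward (GBP per CAD) = 0.41388 × 1.172400/1.020800 = 0.47534572.
Annualised premium = (F − S)/S × (1/T) = (0.47534572 − 0.41388)/0.41388 ÷ 2 = 7.43%.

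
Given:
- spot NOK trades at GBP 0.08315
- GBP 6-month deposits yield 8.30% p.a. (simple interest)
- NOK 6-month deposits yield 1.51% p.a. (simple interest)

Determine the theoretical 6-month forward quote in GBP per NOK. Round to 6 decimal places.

T = 6/12 years.
Growth of 1 GBP over T: 1 + 0.0830×6/12 = 1.041500.
NOK accumulates by 1 + 0.0151×6/12 = 1.007550.
CIP: F = S · (grow GBP)/(grow NOK) = 0.08315 × 1.041500/1.007550 = 0.08595179 GBP per NOK.

0.085952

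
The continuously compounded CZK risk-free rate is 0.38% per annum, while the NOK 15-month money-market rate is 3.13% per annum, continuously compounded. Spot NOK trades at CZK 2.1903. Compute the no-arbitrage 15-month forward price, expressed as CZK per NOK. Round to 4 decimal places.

2.1163

T = 15/12 years.
Growth of 1 CZK over T: e^(0.0038×15/12) = 1.0047613.
Growth of 1 NOK over T: e^(0.0313×15/12) = 1.0399005.
So F = 2.1903 × 1.0047613 / 1.0399005 = 2.116288 (CZK/NOK).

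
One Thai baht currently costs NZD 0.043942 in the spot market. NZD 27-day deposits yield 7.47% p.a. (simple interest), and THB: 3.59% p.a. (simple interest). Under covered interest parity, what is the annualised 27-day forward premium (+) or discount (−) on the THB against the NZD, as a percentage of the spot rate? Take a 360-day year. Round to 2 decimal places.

T = 27/360 years.
CIP forward (NZD per THB) = 0.043942 × 1.0056025/1.0026925 = 0.044069528.
Annualised premium = (F − S)/S × (1/T) = (0.044069528 − 0.043942)/0.043942 ÷ (27/360) = 3.87%.

+3.87%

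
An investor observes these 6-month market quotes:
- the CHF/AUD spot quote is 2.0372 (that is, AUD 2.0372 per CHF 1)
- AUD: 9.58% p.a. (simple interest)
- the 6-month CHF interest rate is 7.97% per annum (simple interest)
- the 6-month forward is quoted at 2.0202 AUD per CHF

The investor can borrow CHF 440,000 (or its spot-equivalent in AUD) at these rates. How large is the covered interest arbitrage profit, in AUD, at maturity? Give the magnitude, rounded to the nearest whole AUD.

T = 6/12 years.
Keep in CHF, deliver into the forward: 440,000·1.039850·2.0202 = AUD 924,310.19.
Swap to AUD now, deposit: 440,000·2.0372·1.047900 = AUD 939,304.03.
The quoted forward undervalues CHF, so borrow CHF, convert to AUD at spot, deposit the AUD at 9.58%, and buy CHF forward at 2.0202 to cover the loan.
Profit = 939,304.03 − 924,310.19 = AUD 14,994.

AUD 14,994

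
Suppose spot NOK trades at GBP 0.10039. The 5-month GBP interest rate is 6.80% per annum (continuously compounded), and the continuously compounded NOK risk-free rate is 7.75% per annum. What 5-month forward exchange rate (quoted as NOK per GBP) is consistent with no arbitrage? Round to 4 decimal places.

T = 5/12 years.
GBP growth factor: e^(0.0680×5/12) = 1.02873854.
NOK growth factor: e^(0.0775×5/12) = 1.0328187.
Forward (GBP per NOK) = 0.10039 × 1.02873854 / 1.0328187 = 0.099993408.
Invert for NOK per GBP: 1 / 0.099993408 = 10.0007.

10.0007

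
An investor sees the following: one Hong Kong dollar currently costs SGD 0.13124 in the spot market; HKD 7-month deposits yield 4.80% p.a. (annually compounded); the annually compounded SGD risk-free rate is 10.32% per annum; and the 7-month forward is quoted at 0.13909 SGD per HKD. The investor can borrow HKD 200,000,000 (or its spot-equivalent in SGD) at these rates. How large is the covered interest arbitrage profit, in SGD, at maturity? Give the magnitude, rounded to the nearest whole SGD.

T = 7/12 years.
Route A — deposit HKD, sell forward: 200,000,000 × 1.0277261684 × 0.13909 = SGD 28,589,286.55.
Route B — convert at spot, deposit SGD: 200,000,000 × 0.13124 × 1.0589651006 = SGD 27,795,715.96.
The quoted forward overvalues HKD, so borrow SGD, buy HKD at spot, deposit the HKD at 4.80%, and sell the proceeds forward at 0.13909.
Arbitrage profit = |28,589,286.55 − 27,795,715.96| = SGD 793,571.

SGD 793,571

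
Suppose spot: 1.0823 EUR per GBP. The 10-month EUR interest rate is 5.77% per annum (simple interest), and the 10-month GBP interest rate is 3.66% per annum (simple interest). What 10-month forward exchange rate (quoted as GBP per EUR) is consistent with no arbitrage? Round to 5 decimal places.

T = 10/12 years.
EUR accumulates by 1 + 0.0577×10/12 = 1.0480833.
GBP growth factor: 1 + 0.0366×10/12 = 1.030500.
Forward (EUR per GBP) = 1.0823 × 1.0480833 / 1.030500 = 1.100767.
Invert for GBP per EUR: 1 / 1.100767 = 0.90846.

0.90846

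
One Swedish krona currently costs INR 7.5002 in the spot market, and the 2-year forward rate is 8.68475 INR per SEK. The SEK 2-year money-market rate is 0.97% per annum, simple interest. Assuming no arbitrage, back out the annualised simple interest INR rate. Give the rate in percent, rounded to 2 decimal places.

9.02%

T = 2 years.
By CIP, F/S equals the INR-to-SEK growth ratio: 8.68475/7.5002 = 1.1579358.
The SEK side grows by 1 + 0.0097×2 = 1.019400.
So the INR growth factor = 1.1803998.
(1.1803998 − 1)/T = 0.090200, i.e. 9.02%.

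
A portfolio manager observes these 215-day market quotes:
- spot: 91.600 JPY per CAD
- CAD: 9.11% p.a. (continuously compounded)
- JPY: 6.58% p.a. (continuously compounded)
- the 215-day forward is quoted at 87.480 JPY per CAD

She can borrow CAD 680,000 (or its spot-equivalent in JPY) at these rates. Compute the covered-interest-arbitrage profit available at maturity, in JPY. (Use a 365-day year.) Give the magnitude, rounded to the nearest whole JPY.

T = 215/365 years.
Keep in CAD, deliver into the forward: 680,000·1.0551275328·87.480 = JPY 62,765,738.47.
Swap to JPY now, deposit: 680,000·91.600·1.0395198295 = JPY 64,749,611.14.
The quoted forward undervalues CAD, so borrow CAD, convert to JPY at spot, deposit the JPY at 6.58%, and buy CAD forward at 87.480 to cover the loan.
Arbitrage profit = |62,765,738.47 − 64,749,611.14| = JPY 1,983,873.

JPY 1,983,873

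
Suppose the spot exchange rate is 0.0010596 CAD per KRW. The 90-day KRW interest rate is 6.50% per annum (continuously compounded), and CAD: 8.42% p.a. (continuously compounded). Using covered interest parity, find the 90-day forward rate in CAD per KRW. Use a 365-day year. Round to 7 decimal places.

T = 90/365 years.
CAD accumulates by e^(0.0842×90/365) = 1.0209787.
KRW growth factor: e^(0.0650×90/365) = 1.0161565.
Forward (CAD per KRW) = 0.0010596 × 1.0209787 / 1.0161565 = 0.001064628.

0.0010646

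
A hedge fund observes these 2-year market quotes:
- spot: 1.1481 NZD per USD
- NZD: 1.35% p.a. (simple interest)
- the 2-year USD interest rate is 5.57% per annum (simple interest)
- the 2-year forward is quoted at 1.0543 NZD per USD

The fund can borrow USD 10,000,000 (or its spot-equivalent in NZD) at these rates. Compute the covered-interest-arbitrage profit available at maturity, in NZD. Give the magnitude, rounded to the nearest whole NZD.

NZD 73,497

T = 2 years.
Keep in USD, deliver into the forward: 10,000,000·1.111400·1.0543 = NZD 11,717,490.20.
Swap to NZD now, deposit: 10,000,000·1.1481·1.027000 = NZD 11,790,987.00.
The quoted forward undervalues USD, so borrow USD, convert to NZD at spot, deposit the NZD at 1.35%, and buy USD forward at 1.0543 to cover the loan.
Arbitrage profit = |11,717,490.20 − 11,790,987.00| = NZD 73,497.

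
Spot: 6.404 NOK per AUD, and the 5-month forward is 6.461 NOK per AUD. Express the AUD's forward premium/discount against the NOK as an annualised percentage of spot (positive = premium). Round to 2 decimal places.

T = 5/12 years.
AUD trades forward at +0.89007% vs spot over the period.
Per annum: 0.0089007 / (5/12) = 0.021362 = 2.14%.

+2.14%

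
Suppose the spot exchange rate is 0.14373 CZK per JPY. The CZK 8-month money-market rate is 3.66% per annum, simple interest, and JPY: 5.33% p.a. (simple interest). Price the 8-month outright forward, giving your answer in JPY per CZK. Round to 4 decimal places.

T = 8/12 years.
CZK accumulates by 1 + 0.0366×8/12 = 1.024400.
Growth of 1 JPY over T: 1 + 0.0533×8/12 = 1.0355333.
CIP: F = S · (grow CZK)/(grow JPY) = 0.14373 × 1.024400/1.0355333 = 0.1421847 CZK per JPY.
Invert for JPY per CZK: 1 / 0.1421847 = 7.0331.

7.0331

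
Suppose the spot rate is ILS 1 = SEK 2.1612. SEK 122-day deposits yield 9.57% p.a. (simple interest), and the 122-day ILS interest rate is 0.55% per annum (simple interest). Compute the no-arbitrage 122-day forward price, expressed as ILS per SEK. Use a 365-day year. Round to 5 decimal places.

T = 122/365 years.
SEK accumulates by 1 + 0.0957×122/365 = 1.0319874.
ILS accumulates by 1 + 0.0055×122/365 = 1.0018384.
So F = 2.1612 × 1.0319874 / 1.0018384 = 2.226238 (SEK/ILS).
Quoted the other way: 1/2.226238 = 0.44919 ILS per SEK.

0.44919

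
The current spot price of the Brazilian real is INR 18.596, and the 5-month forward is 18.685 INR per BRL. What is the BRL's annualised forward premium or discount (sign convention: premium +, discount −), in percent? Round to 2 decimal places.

T = 5/12 years.
Period premium: (18.685 − 18.596)/18.596 = 0.0047860.
Per annum: 0.0047860 / (5/12) = 0.011486 = 1.15%.

+1.15%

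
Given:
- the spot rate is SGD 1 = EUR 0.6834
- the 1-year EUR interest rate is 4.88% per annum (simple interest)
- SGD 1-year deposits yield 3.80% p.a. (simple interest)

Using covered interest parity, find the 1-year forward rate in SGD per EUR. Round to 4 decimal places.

T = 1 year.
Growth of 1 EUR over T: 1 + 0.0488×1 = 1.048800.
SGD accumulates by 1 + 0.0380×1 = 1.038000.
So F = 0.6834 × 1.048800 / 1.038000 = 0.6905105 (EUR/SGD).
Invert for SGD per EUR: 1 / 0.6905105 = 1.4482.

1.4482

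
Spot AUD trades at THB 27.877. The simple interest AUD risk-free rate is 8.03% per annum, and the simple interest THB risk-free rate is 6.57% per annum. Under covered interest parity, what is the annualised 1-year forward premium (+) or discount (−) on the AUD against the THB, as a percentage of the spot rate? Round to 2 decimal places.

T = 1 year.
No-arbitrage forward: 27.877 × 1.065700 / 1.080300 = 27.500249 THB/AUD.
Annualised premium = (F − S)/S × (1/T) = (27.500249 − 27.877)/27.877 ÷ 1 = -1.35%.

-1.35%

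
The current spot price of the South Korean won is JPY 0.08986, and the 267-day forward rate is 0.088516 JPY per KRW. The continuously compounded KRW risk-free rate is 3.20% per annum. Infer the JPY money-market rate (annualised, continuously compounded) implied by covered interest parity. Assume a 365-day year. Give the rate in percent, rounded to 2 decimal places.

T = 267/365 years.
F/S = 0.088516/0.08986 = 0.9850434 = (growth of JPY) / (growth of KRW).
The KRW side grows by e^(0.0320×267/365) = 1.0236843.
So the JPY growth factor = 1.0083735.
Take logs: ln 1.0083735 / (267/365) = 0.011399, so 1.14%.

1.14%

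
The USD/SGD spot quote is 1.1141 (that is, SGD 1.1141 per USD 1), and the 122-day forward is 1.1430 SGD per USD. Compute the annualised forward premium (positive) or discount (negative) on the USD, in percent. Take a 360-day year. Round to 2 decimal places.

T = 122/360 years.
(F − S)/S = (1.1430 − 1.1141)/1.1141 = 0.0259402.
Annualise by dividing by T: 0.0259402 / (122/360) = 0.076545 → 7.65%.

+7.65%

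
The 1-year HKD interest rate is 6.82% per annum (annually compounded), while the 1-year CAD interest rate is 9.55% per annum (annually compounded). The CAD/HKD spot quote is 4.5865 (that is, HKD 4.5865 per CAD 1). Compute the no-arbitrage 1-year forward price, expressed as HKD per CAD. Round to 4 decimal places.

4.4722

T = 1 year.
HKD accumulates by (1 + 0.0682)^1 = 1.068200.
CAD growth factor: (1 + 0.0955)^1 = 1.095500.
So F = 4.5865 × 1.068200 / 1.095500 = 4.472204 (HKD/CAD).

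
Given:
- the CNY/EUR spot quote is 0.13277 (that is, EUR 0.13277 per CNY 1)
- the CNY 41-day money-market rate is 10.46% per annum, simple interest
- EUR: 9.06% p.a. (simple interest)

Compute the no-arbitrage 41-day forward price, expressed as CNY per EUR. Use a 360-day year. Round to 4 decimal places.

T = 41/360 years.
Growth of 1 EUR over T: 1 + 0.0906×41/360 = 1.0103183.
Growth of 1 CNY over T: 1 + 0.1046×41/360 = 1.0119128.
Forward (EUR per CNY) = 0.13277 × 1.0103183 / 1.0119128 = 0.1325608.
Invert for CNY per EUR: 1 / 0.1325608 = 7.5437.

7.5437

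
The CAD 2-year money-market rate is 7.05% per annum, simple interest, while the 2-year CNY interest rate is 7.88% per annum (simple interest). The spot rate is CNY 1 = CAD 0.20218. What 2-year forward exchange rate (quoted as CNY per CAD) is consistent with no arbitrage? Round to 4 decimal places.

5.0180

T = 2 years.
CAD accumulates by 1 + 0.0705×2 = 1.141000.
CNY accumulates by 1 + 0.0788×2 = 1.157600.
Forward (CAD per CNY) = 0.20218 × 1.141000 / 1.157600 = 0.1992807.
Invert for CNY per CAD: 1 / 0.1992807 = 5.0180.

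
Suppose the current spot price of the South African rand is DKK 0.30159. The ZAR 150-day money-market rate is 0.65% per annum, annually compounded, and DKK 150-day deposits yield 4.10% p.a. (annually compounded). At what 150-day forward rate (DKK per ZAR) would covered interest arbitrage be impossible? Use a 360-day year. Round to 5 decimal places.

T = 150/360 years.
Growth of 1 DKK over T: (1 + 0.0410)^(150/360) = 1.0168834.
ZAR accumulates by (1 + 0.0065)^(150/360) = 1.0027032.
So F = 0.30159 × 1.0168834 / 1.0027032 = 0.3058551 (DKK/ZAR).

0.30586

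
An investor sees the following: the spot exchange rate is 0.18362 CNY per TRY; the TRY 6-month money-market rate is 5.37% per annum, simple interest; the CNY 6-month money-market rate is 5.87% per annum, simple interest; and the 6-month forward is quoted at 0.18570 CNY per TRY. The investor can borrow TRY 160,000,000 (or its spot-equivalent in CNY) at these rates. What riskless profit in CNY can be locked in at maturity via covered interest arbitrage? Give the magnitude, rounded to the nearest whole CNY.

T = 6/12 years.
Keep in TRY, deliver into the forward: 160,000,000·1.026850·0.18570 = CNY 30,509,767.20.
Swap to CNY now, deposit: 160,000,000·0.18362·1.029350 = CNY 30,241,479.52.
The quoted forward overvalues TRY, so borrow CNY, buy TRY at spot, deposit the TRY at 5.37%, and sell the proceeds forward at 0.18570.
Profit = 30,509,767.20 − 30,241,479.52 = CNY 268,288.

CNY 268,288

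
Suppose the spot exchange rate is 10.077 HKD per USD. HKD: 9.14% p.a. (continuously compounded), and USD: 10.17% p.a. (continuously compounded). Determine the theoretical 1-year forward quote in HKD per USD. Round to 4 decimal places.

T = 1 year.
HKD accumulates by e^(0.0914×1) = 1.0957072.
USD growth factor: e^(0.1017×1) = 1.1070513.
Forward (HKD per USD) = 10.077 × 1.0957072 / 1.1070513 = 9.973740.

9.9737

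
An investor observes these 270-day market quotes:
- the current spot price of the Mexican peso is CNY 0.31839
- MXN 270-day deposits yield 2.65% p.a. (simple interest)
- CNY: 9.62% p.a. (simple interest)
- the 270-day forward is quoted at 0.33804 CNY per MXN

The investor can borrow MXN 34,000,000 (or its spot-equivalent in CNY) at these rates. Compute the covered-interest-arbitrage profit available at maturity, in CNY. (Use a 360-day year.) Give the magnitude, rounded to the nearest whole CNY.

CNY 115,488

T = 270/360 years.
Keep in MXN, deliver into the forward: 34,000,000·1.019875·0.33804 = CNY 11,721,790.53.
Swap to CNY now, deposit: 34,000,000·0.31839·1.072150 = CNY 11,606,302.51.
The quoted forward overvalues MXN, so borrow CNY, buy MXN at spot, deposit the MXN at 2.65%, and sell the proceeds forward at 0.33804.
Profit = 11,721,790.53 − 11,606,302.51 = CNY 115,488.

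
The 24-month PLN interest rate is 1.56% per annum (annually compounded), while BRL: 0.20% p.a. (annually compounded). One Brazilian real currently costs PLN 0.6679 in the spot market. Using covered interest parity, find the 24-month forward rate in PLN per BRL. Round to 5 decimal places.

T = 2 years.
PLN accumulates by (1 + 0.0156)^2 = 1.0314434.
BRL accumulates by (1 + 0.0020)^2 = 1.004004.
CIP: F = S · (grow PLN)/(grow BRL) = 0.6679 × 1.0314434/1.004004 = 0.6861537 PLN per BRL.

0.68615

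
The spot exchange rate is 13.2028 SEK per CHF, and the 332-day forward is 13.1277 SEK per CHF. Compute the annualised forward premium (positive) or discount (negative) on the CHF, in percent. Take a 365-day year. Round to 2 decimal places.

-0.63%

T = 332/365 years.
(F − S)/S = (13.1277 − 13.2028)/13.2028 = -0.0056882.
×(1/T) gives -0.63% p.a.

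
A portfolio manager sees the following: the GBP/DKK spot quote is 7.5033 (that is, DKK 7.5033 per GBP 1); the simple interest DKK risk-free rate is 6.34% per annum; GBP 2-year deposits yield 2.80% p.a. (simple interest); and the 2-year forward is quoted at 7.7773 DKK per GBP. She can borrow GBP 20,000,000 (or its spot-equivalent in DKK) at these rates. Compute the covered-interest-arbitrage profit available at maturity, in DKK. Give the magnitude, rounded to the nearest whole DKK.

DKK 4,837,793

T = 2 years.
Keep in GBP, deliver into the forward: 20,000,000·1.056000·7.7773 = DKK 164,256,576.00.
Swap to DKK now, deposit: 20,000,000·7.5033·1.126800 = DKK 169,094,368.80.
The quoted forward undervalues GBP, so borrow GBP, convert to DKK at spot, deposit the DKK at 6.34%, and buy GBP forward at 7.7773 to cover the loan.
Profit = 169,094,368.80 − 164,256,576.00 = DKK 4,837,793.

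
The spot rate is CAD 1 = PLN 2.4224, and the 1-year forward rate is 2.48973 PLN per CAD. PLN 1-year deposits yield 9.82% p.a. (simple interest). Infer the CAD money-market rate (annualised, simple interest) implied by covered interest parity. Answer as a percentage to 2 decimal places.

T = 1 year.
By CIP, F/S equals the PLN-to-CAD growth ratio: 2.48973/2.4224 = 1.0277947.
The PLN side grows by 1 + 0.0982×1 = 1.098200.
Hence g_CAD = 1.0685013.
r = (1.0685013 − 1)/1 = 0.068501 → 6.85%.

6.85%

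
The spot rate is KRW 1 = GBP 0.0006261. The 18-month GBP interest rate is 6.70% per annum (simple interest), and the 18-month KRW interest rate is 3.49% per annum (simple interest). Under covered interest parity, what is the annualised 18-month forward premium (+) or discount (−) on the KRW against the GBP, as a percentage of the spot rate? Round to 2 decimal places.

T = 18/12 years.
CIP forward (GBP per KRW) = 0.0006261 × 1.100500/1.052350 = 0.0006547470.
(F − S)/S ÷ T = (0.0006547470 − 0.0006261)/0.0006261/(18/12) = 0.030503 → 3.05%.

+3.05%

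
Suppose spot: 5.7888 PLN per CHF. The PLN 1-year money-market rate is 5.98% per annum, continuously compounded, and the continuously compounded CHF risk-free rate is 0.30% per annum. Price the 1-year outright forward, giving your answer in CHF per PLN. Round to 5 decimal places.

0.16321

T = 1 year.
PLN growth factor: e^(0.0598×1) = 1.0616242.
CHF accumulates by e^(0.0030×1) = 1.0030045.
CIP: F = S · (grow PLN)/(grow CHF) = 5.7888 × 1.0616242/1.0030045 = 6.127121 PLN per CHF.
Invert for CHF per PLN: 1 / 6.127121 = 0.16321.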